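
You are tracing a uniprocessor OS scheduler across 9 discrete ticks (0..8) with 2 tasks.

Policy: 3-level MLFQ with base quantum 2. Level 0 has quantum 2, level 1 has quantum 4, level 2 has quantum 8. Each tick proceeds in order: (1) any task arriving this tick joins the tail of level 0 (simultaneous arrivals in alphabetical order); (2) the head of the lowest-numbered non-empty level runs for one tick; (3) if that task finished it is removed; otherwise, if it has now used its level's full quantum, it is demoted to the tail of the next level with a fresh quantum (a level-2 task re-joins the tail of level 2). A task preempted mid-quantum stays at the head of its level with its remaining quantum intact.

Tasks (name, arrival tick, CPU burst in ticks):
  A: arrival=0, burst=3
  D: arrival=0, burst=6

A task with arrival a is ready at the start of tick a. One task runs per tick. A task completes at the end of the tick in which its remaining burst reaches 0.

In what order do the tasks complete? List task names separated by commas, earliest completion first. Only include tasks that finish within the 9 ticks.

completion order = A, D

t=0: L0/L1/L2 = AD/-/- → run A
t=1: L0/L1/L2 = AD/-/- → run A
t=2: L0/L1/L2 = D/A/- → run D
t=3: L0/L1/L2 = D/A/- → run D
t=4: L0/L1/L2 = -/AD/- → run A
t=5: L0/L1/L2 = -/D/- → run D
t=6: L0/L1/L2 = -/D/- → run D
t=7: L0/L1/L2 = -/D/- → run D
t=8: L0/L1/L2 = -/D/- → run D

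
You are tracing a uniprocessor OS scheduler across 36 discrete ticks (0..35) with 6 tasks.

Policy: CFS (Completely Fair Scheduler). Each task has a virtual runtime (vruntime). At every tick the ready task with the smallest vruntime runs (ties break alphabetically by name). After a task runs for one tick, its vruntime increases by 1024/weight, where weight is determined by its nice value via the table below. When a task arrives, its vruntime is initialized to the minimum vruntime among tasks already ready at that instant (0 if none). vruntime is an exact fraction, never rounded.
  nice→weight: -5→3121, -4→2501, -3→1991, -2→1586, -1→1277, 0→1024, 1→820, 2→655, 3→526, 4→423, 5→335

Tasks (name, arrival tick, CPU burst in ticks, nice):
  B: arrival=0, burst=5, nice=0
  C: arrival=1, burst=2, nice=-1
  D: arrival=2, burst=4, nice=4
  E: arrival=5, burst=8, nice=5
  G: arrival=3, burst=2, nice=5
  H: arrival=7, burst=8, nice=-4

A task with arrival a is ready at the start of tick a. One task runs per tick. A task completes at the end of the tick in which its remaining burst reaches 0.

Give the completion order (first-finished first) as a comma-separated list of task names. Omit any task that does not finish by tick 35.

t=0: vr[B=0] → run B
t=1: vr[B=1 C=1] → run B
t=2: vr[B=2 C=1 D=1] → run C
t=3: vr[B=2 C=2301/1277 D=1 G=1] → run D
t=4: vr[B=2 C=2301/1277 D=1447/423 G=1] → run G
t=5: vr[B=2 C=2301/1277 D=1447/423 E=2301/1277 G=1359/335] → run C
t=6: vr[B=2 D=1447/423 E=2301/1277 G=1359/335] → run E
t=7: vr[B=2 D=1447/423 E=2078483/427795 G=1359/335 H=2] → run B
t=8: vr[B=3 D=1447/423 E=2078483/427795 G=1359/335 H=2] → run H
t=9: vr[B=3 D=1447/423 E=2078483/427795 G=1359/335 H=6026/2501] → run H
t=10: vr[B=3 D=1447/423 E=2078483/427795 G=1359/335 H=7050/2501] → run H
t=11: vr[B=3 D=1447/423 E=2078483/427795 G=1359/335 H=8074/2501] → run B
t=12: vr[B=4 D=1447/423 E=2078483/427795 G=1359/335 H=8074/2501] → run H
t=13: vr[B=4 D=1447/423 E=2078483/427795 G=1359/335 H=9098/2501] → run D
t=14: vr[B=4 D=2471/423 E=2078483/427795 G=1359/335 H=9098/2501] → run H
t=15: vr[B=4 D=2471/423 E=2078483/427795 G=1359/335 H=10122/2501] → run B
t=16: vr[D=2471/423 E=2078483/427795 G=1359/335 H=10122/2501] → run H
t=17: vr[D=2471/423 E=2078483/427795 G=1359/335 H=11146/2501] → run G
t=18: vr[D=2471/423 E=2078483/427795 H=11146/2501] → run H
t=19: vr[D=2471/423 E=2078483/427795 H=12170/2501] → run E
t=20: vr[D=2471/423 E=3386131/427795 H=12170/2501] → run H
t=21: vr[D=2471/423 E=3386131/427795] → run D
t=22: vr[D=1165/141 E=3386131/427795] → run E
t=23: vr[D=1165/141 E=4693779/427795] → run D
t=24: vr[E=4693779/427795] → run E
t=25: vr[E=6001427/427795] → run E
t=26: vr[E=1461815/85559] → run E
t=27: vr[E=8616723/427795] → run E
t=28: vr[E=9924371/427795] → run E
t=29: (idle)
t=30: (idle)
t=31: (idle)
t=32: (idle)
t=33: (idle)
t=34: (idle)
t=35: (idle)

completion order = C, B, G, H, D, E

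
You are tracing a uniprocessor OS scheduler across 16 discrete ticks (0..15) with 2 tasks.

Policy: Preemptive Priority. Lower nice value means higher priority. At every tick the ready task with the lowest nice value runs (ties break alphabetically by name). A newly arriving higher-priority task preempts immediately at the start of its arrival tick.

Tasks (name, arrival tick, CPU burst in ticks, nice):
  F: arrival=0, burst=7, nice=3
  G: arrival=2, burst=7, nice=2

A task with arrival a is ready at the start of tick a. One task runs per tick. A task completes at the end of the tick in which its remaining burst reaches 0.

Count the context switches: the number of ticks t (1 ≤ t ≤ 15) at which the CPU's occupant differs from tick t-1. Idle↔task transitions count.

context switches = 3

t=0: ready={F} → run F
t=1: ready={F} → run F
t=2: ready={F,G} → run G
t=3: ready={F,G} → run G
t=4: ready={F,G} → run G
t=5: ready={F,G} → run G
t=6: ready={F,G} → run G
t=7: ready={F,G} → run G
t=8: ready={F,G} → run G
t=9: ready={F} → run F
t=10: ready={F} → run F
t=11: ready={F} → run F
t=12: ready={F} → run F
t=13: ready={F} → run F
t=14: (idle)
t=15: (idle)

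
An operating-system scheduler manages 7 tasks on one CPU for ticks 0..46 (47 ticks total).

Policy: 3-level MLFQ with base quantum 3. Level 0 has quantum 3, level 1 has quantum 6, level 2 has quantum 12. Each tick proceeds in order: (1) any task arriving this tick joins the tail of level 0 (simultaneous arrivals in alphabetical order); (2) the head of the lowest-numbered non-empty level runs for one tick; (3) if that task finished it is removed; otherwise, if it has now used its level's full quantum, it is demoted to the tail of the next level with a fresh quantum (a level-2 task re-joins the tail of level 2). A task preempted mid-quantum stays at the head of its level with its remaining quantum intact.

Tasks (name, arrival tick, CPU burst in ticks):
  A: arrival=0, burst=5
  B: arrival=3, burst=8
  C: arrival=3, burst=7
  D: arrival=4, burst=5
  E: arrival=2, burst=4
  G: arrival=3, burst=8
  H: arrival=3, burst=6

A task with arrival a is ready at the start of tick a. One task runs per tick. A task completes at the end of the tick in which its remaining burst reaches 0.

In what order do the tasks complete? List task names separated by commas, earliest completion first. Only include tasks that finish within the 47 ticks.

completion order = A, E, B, C, G, H, D

t=0: L0/L1/L2 = A/-/- → run A
t=1: L0/L1/L2 = A/-/- → run A
t=2: L0/L1/L2 = AE/-/- → run A
t=3: L0/L1/L2 = EBCGH/A/- → run E
t=4: L0/L1/L2 = EBCGHD/A/- → run E
t=5: L0/L1/L2 = EBCGHD/A/- → run E
t=6: L0/L1/L2 = BCGHD/AE/- → run B
t=7: L0/L1/L2 = BCGHD/AE/- → run B
t=8: L0/L1/L2 = BCGHD/AE/- → run B
t=9: L0/L1/L2 = CGHD/AEB/- → run C
t=10: L0/L1/L2 = CGHD/AEB/- → run C
t=11: L0/L1/L2 = CGHD/AEB/- → run C
t=12: L0/L1/L2 = GHD/AEBC/- → run G
t=13: L0/L1/L2 = GHD/AEBC/- → run G
t=14: L0/L1/L2 = GHD/AEBC/- → run G
t=15: L0/L1/L2 = HD/AEBCG/- → run H
t=16: L0/L1/L2 = HD/AEBCG/- → run H
t=17: L0/L1/L2 = HD/AEBCG/- → run H
t=18: L0/L1/L2 = D/AEBCGH/- → run D
t=19: L0/L1/L2 = D/AEBCGH/- → run D
t=20: L0/L1/L2 = D/AEBCGH/- → run D
t=21: L0/L1/L2 = -/AEBCGHD/- → run A
t=22: L0/L1/L2 = -/AEBCGHD/- → run A
t=23: L0/L1/L2 = -/EBCGHD/- → run E
t=24: L0/L1/L2 = -/BCGHD/- → run B
t=25: L0/L1/L2 = -/BCGHD/- → run B
t=26: L0/L1/L2 = -/BCGHD/- → run B
t=27: L0/L1/L2 = -/BCGHD/- → run B
t=28: L0/L1/L2 = -/BCGHD/- → run B
t=29: L0/L1/L2 = -/CGHD/- → run C
t=30: L0/L1/L2 = -/CGHD/- → run C
t=31: L0/L1/L2 = -/CGHD/- → run C
t=32: L0/L1/L2 = -/CGHD/- → run C
t=33: L0/L1/L2 = -/GHD/- → run G
t=34: L0/L1/L2 = -/GHD/- → run G
t=35: L0/L1/L2 = -/GHD/- → run G
t=36: L0/L1/L2 = -/GHD/- → run G
t=37: L0/L1/L2 = -/GHD/- → run G
t=38: L0/L1/L2 = -/HD/- → run H
t=39: L0/L1/L2 = -/HD/- → run H
t=40: L0/L1/L2 = -/HD/- → run H
t=41: L0/L1/L2 = -/D/- → run D
t=42: L0/L1/L2 = -/D/- → run D
t=43: (idle)
t=44: (idle)
t=45: (idle)
t=46: (idle)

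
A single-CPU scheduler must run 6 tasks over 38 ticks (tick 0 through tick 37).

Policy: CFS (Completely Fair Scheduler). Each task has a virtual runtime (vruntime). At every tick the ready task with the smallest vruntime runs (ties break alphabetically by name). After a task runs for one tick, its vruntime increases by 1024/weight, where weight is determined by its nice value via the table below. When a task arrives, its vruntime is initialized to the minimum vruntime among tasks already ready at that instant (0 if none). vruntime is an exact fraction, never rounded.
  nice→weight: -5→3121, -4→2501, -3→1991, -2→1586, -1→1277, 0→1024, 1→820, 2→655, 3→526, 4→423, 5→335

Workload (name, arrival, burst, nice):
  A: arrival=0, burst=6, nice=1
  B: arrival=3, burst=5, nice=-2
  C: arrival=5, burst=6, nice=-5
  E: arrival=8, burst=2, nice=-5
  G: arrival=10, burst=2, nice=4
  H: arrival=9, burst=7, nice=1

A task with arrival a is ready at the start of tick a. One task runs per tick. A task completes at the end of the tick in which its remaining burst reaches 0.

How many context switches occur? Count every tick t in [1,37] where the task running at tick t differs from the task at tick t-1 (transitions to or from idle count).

context switches = 18

t=0: vr[A=0] → run A
t=1: vr[A=256/205] → run A
t=2: vr[A=512/205] → run A
t=3: vr[A=768/205 B=768/205] → run A
t=4: vr[A=1024/205 B=768/205] → run B
t=5: vr[A=1024/205 B=713984/162565 C=713984/162565] → run B
t=6: vr[A=1024/205 B=818944/162565 C=713984/162565] → run C
t=7: vr[A=1024/205 B=818944/162565 C=2394810624/507365365] → run C
t=8: vr[A=1024/205 B=818944/162565 C=2561277184/507365365 E=1024/205] → run A
t=9: vr[A=256/41 B=818944/162565 C=2561277184/507365365 E=1024/205 H=1024/205] → run E
t=10: vr[A=256/41 B=818944/162565 C=2561277184/507365365 E=3405824/639805 G=1024/205 H=1024/205] → run G
t=11: vr[A=256/41 B=818944/162565 C=2561277184/507365365 E=3405824/639805 G=643072/86715 H=1024/205] → run H
t=12: vr[A=256/41 B=818944/162565 C=2561277184/507365365 E=3405824/639805 G=643072/86715 H=256/41] → run B
t=13: vr[A=256/41 B=923904/162565 C=2561277184/507365365 E=3405824/639805 G=643072/86715 H=256/41] → run C
t=14: vr[A=256/41 B=923904/162565 C=2727743744/507365365 E=3405824/639805 G=643072/86715 H=256/41] → run E
t=15: vr[A=256/41 B=923904/162565 C=2727743744/507365365 G=643072/86715 H=256/41] → run C
t=16: vr[A=256/41 B=923904/162565 C=2894210304/507365365 G=643072/86715 H=256/41] → run B
t=17: vr[A=256/41 B=1028864/162565 C=2894210304/507365365 G=643072/86715 H=256/41] → run C
t=18: vr[A=256/41 B=1028864/162565 C=3060676864/507365365 G=643072/86715 H=256/41] → run C
t=19: vr[A=256/41 B=1028864/162565 G=643072/86715 H=256/41] → run A
t=20: vr[B=1028864/162565 G=643072/86715 H=256/41] → run H
t=21: vr[B=1028864/162565 G=643072/86715 H=1536/205] → run B
t=22: vr[G=643072/86715 H=1536/205] → run G
t=23: vr[H=1536/205] → run H
t=24: vr[H=1792/205] → run H
t=25: vr[H=2048/205] → run H
t=26: vr[H=2304/205] → run H
t=27: vr[H=512/41] → run H
t=28: (idle)
t=29: (idle)
t=30: (idle)
t=31: (idle)
t=32: (idle)
t=33: (idle)
t=34: (idle)
t=35: (idle)
t=36: (idle)
t=37: (idle)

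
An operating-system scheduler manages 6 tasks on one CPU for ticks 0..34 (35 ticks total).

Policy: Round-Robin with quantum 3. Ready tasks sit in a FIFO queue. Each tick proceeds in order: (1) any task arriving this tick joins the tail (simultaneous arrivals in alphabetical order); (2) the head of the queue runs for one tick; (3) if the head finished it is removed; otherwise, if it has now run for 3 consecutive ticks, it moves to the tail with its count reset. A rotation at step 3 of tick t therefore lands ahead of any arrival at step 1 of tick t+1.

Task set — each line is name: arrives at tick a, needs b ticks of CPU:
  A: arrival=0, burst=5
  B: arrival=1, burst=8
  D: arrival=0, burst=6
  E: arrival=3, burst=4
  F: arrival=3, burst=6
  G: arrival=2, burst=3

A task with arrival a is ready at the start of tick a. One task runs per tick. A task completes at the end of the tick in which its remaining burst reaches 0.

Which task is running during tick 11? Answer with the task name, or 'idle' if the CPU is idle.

running at tick 11 = G

t=0: queue=[A,D] q_used=0 → run A
t=1: queue=[A,D,B] q_used=1 → run A
t=2: queue=[A,D,B,G] q_used=2 → run A
t=3: queue=[D,B,G,A,E,F] q_used=0 → run D
t=4: queue=[D,B,G,A,E,F] q_used=1 → run D
t=5: queue=[D,B,G,A,E,F] q_used=2 → run D
t=6: queue=[B,G,A,E,F,D] q_used=0 → run B
t=7: queue=[B,G,A,E,F,D] q_used=1 → run B
t=8: queue=[B,G,A,E,F,D] q_used=2 → run B
t=9: queue=[G,A,E,F,D,B] q_used=0 → run G
t=10: queue=[G,A,E,F,D,B] q_used=1 → run G
t=11: queue=[G,A,E,F,D,B] q_used=2 → run G
t=12: queue=[A,E,F,D,B] q_used=0 → run A
t=13: queue=[A,E,F,D,B] q_used=1 → run A
t=14: queue=[E,F,D,B] q_used=0 → run E
t=15: queue=[E,F,D,B] q_used=1 → run E
t=16: queue=[E,F,D,B] q_used=2 → run E
t=17: queue=[F,D,B,E] q_used=0 → run F
t=18: queue=[F,D,B,E] q_used=1 → run F
t=19: queue=[F,D,B,E] q_used=2 → run F
t=20: queue=[D,B,E,F] q_used=0 → run D
t=21: queue=[D,B,E,F] q_used=1 → run D
t=22: queue=[D,B,E,F] q_used=2 → run D
t=23: queue=[B,E,F] q_used=0 → run B
t=24: queue=[B,E,F] q_used=1 → run B
t=25: queue=[B,E,F] q_used=2 → run B
t=26: queue=[E,F,B] q_used=0 → run E
t=27: queue=[F,B] q_used=0 → run F
t=28: queue=[F,B] q_used=1 → run F
t=29: queue=[F,B] q_used=2 → run F
t=30: queue=[B] q_used=0 → run B
t=31: queue=[B] q_used=1 → run B
t=32: (idle)
t=33: (idle)
t=34: (idle)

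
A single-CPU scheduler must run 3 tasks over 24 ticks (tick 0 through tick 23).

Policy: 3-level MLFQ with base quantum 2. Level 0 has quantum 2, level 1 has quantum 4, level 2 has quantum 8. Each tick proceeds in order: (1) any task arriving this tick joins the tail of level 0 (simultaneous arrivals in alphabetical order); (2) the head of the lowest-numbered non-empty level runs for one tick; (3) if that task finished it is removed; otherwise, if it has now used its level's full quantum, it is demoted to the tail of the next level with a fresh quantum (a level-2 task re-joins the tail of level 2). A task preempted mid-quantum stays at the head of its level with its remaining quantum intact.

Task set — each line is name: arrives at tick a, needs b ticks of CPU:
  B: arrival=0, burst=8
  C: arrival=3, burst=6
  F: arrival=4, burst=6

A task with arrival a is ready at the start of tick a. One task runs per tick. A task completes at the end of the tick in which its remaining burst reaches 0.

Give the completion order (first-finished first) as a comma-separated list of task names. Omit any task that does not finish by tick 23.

completion order = C, F, B

t=0: L0/L1/L2 = B/-/- → run B
t=1: L0/L1/L2 = B/-/- → run B
t=2: L0/L1/L2 = -/B/- → run B
t=3: L0/L1/L2 = C/B/- → run C
t=4: L0/L1/L2 = CF/B/- → run C
t=5: L0/L1/L2 = F/BC/- → run F
t=6: L0/L1/L2 = F/BC/- → run F
t=7: L0/L1/L2 = -/BCF/- → run B
t=8: L0/L1/L2 = -/BCF/- → run B
t=9: L0/L1/L2 = -/BCF/- → run B
t=10: L0/L1/L2 = -/CF/B → run C
t=11: L0/L1/L2 = -/CF/B → run C
t=12: L0/L1/L2 = -/CF/B → run C
t=13: L0/L1/L2 = -/CF/B → run C
t=14: L0/L1/L2 = -/F/B → run F
t=15: L0/L1/L2 = -/F/B → run F
t=16: L0/L1/L2 = -/F/B → run F
t=17: L0/L1/L2 = -/F/B → run F
t=18: L0/L1/L2 = -/-/B → run B
t=19: L0/L1/L2 = -/-/B → run B
t=20: (idle)
t=21: (idle)
t=22: (idle)
t=23: (idle)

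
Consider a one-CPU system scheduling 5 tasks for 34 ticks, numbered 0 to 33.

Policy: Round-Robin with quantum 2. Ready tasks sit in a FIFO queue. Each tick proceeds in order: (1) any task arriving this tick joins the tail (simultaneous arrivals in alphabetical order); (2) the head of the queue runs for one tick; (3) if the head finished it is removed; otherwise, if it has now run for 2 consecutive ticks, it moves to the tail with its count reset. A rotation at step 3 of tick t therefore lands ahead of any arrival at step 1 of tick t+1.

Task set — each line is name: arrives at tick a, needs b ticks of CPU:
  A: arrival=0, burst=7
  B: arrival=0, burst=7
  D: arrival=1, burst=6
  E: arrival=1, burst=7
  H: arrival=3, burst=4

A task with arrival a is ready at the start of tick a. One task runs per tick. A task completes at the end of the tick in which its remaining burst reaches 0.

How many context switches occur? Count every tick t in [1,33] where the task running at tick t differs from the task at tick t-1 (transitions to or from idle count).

t=0: queue=[A,B] q_used=0 → run A
t=1: queue=[A,B,D,E] q_used=1 → run A
t=2: queue=[B,D,E,A] q_used=0 → run B
t=3: queue=[B,D,E,A,H] q_used=1 → run B
t=4: queue=[D,E,A,H,B] q_used=0 → run D
t=5: queue=[D,E,A,H,B] q_used=1 → run D
t=6: queue=[E,A,H,B,D] q_used=0 → run E
t=7: queue=[E,A,H,B,D] q_used=1 → run E
t=8: queue=[A,H,B,D,E] q_used=0 → run A
t=9: queue=[A,H,B,D,E] q_used=1 → run A
t=10: queue=[H,B,D,E,A] q_used=0 → run H
t=11: queue=[H,B,D,E,A] q_used=1 → run H
t=12: queue=[B,D,E,A,H] q_used=0 → run B
t=13: queue=[B,D,E,A,H] q_used=1 → run B
t=14: queue=[D,E,A,H,B] q_used=0 → run D
t=15: queue=[D,E,A,H,B] q_used=1 → run D
t=16: queue=[E,A,H,B,D] q_used=0 → run E
t=17: queue=[E,A,H,B,D] q_used=1 → run E
t=18: queue=[A,H,B,D,E] q_used=0 → run A
t=19: queue=[A,H,B,D,E] q_used=1 → run A
t=20: queue=[H,B,D,E,A] q_used=0 → run H
t=21: queue=[H,B,D,E,A] q_used=1 → run H
t=22: queue=[B,D,E,A] q_used=0 → run B
t=23: queue=[B,D,E,A] q_used=1 → run B
t=24: queue=[D,E,A,B] q_used=0 → run D
t=25: queue=[D,E,A,B] q_used=1 → run D
t=26: queue=[E,A,B] q_used=0 → run E
t=27: queue=[E,A,B] q_used=1 → run E
t=28: queue=[A,B,E] q_used=0 → run A
t=29: queue=[B,E] q_used=0 → run B
t=30: queue=[E] q_used=0 → run E
t=31: (idle)
t=32: (idle)
t=33: (idle)

context switches = 17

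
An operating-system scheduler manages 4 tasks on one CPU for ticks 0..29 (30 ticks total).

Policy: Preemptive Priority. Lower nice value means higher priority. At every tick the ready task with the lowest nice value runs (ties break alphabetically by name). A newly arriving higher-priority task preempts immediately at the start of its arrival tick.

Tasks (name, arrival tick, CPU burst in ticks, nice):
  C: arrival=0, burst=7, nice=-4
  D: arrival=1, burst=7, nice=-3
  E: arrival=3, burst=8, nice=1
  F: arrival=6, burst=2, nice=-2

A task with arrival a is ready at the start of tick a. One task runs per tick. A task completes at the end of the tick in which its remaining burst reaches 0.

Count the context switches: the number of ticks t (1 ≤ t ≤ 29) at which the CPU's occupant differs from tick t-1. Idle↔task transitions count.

context switches = 4

t=0: ready={C} → run C
t=1: ready={C,D} → run C
t=2: ready={C,D} → run C
t=3: ready={C,D,E} → run C
t=4: ready={C,D,E} → run C
t=5: ready={C,D,E} → run C
t=6: ready={C,D,E,F} → run C
t=7: ready={D,E,F} → run D
t=8: ready={D,E,F} → run D
t=9: ready={D,E,F} → run D
t=10: ready={D,E,F} → run D
t=11: ready={D,E,F} → run D
t=12: ready={D,E,F} → run D
t=13: ready={D,E,F} → run D
t=14: ready={E,F} → run F
t=15: ready={E,F} → run F
t=16: ready={E} → run E
t=17: ready={E} → run E
t=18: ready={E} → run E
t=19: ready={E} → run E
t=20: ready={E} → run E
t=21: ready={E} → run E
t=22: ready={E} → run E
t=23: ready={E} → run E
t=24: (idle)
t=25: (idle)
t=26: (idle)
t=27: (idle)
t=28: (idle)
t=29: (idle)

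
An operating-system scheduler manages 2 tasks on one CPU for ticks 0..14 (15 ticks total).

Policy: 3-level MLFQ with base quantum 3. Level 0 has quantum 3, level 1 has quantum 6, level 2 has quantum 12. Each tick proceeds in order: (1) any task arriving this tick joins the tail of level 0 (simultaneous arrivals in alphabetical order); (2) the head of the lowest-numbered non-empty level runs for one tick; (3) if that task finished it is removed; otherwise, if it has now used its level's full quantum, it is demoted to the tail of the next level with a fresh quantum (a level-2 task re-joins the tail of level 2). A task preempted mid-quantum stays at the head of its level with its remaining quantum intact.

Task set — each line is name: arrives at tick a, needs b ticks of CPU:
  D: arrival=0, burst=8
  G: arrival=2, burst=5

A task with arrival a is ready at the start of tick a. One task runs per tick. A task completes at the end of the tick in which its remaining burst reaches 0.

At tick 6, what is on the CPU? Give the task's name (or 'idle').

running at tick 6 = D

t=0: L0/L1/L2 = D/-/- → run D
t=1: L0/L1/L2 = D/-/- → run D
t=2: L0/L1/L2 = DG/-/- → run D
t=3: L0/L1/L2 = G/D/- → run G
t=4: L0/L1/L2 = G/D/- → run G
t=5: L0/L1/L2 = G/D/- → run G
t=6: L0/L1/L2 = -/DG/- → run D
t=7: L0/L1/L2 = -/DG/- → run D
t=8: L0/L1/L2 = -/DG/- → run D
t=9: L0/L1/L2 = -/DG/- → run D
t=10: L0/L1/L2 = -/DG/- → run D
t=11: L0/L1/L2 = -/G/- → run G
t=12: L0/L1/L2 = -/G/- → run G
t=13: (idle)
t=14: (idle)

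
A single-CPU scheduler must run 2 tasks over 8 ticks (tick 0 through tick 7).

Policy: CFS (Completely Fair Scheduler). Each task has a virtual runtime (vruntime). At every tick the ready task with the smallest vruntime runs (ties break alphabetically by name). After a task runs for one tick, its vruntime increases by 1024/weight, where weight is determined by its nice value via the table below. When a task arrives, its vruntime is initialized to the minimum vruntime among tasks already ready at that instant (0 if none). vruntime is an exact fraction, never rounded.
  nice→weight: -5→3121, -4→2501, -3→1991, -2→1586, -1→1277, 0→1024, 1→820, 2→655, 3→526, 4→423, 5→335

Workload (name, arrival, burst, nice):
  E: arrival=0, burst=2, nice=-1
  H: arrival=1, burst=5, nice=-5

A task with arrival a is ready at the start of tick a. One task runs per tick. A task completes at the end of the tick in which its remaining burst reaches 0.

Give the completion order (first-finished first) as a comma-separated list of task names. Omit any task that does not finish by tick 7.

completion order = E, H

t=0: vr[E=0] → run E
t=1: vr[E=1024/1277 H=1024/1277] → run E
t=2: vr[H=1024/1277] → run H
t=3: vr[H=4503552/3985517] → run H
t=4: vr[H=5811200/3985517] → run H
t=5: vr[H=7118848/3985517] → run H
t=6: vr[H=8426496/3985517] → run H
t=7: (idle)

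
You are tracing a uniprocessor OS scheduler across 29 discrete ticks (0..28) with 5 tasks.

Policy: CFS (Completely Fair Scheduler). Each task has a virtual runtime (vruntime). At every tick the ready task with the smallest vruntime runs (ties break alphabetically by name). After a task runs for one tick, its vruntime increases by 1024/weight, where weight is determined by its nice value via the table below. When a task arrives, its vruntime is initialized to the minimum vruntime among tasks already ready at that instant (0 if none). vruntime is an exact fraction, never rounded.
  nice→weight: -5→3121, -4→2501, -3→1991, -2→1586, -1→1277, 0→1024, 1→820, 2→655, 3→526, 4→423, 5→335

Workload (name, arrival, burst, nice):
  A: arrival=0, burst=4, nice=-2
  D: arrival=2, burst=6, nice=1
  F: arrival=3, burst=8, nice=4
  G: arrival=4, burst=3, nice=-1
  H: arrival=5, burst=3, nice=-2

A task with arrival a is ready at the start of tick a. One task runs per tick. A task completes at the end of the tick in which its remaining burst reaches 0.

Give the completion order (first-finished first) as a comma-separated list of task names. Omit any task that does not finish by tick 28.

t=0: vr[A=0] → run A
t=1: vr[A=512/793] → run A
t=2: vr[A=1024/793 D=1024/793] → run A
t=3: vr[A=1536/793 D=1024/793 F=1024/793] → run D
t=4: vr[A=1536/793 D=412928/162565 F=1024/793 G=1024/793] → run F
t=5: vr[A=1536/793 D=412928/162565 F=1245184/335439 G=1024/793 H=1024/793] → run G
t=6: vr[A=1536/793 D=412928/162565 F=1245184/335439 G=2119680/1012661 H=1024/793] → run H
t=7: vr[A=1536/793 D=412928/162565 F=1245184/335439 G=2119680/1012661 H=1536/793] → run A
t=8: vr[D=412928/162565 F=1245184/335439 G=2119680/1012661 H=1536/793] → run H
t=9: vr[D=412928/162565 F=1245184/335439 G=2119680/1012661 H=2048/793] → run G
t=10: vr[D=412928/162565 F=1245184/335439 G=2931712/1012661 H=2048/793] → run D
t=11: vr[D=615936/162565 F=1245184/335439 G=2931712/1012661 H=2048/793] → run H
t=12: vr[D=615936/162565 F=1245184/335439 G=2931712/1012661] → run G
t=13: vr[D=615936/162565 F=1245184/335439] → run F
t=14: vr[D=615936/162565 F=2057216/335439] → run D
t=15: vr[D=818944/162565 F=2057216/335439] → run D
t=16: vr[D=1021952/162565 F=2057216/335439] → run F
t=17: vr[D=1021952/162565 F=956416/111813] → run D
t=18: vr[D=244992/32513 F=956416/111813] → run D
t=19: vr[F=956416/111813] → run F
t=20: vr[F=3681280/335439] → run F
t=21: vr[F=4493312/335439] → run F
t=22: vr[F=1768448/111813] → run F
t=23: vr[F=6117376/335439] → run F
t=24: (idle)
t=25: (idle)
t=26: (idle)
t=27: (idle)
t=28: (idle)

completion order = A, H, G, D, F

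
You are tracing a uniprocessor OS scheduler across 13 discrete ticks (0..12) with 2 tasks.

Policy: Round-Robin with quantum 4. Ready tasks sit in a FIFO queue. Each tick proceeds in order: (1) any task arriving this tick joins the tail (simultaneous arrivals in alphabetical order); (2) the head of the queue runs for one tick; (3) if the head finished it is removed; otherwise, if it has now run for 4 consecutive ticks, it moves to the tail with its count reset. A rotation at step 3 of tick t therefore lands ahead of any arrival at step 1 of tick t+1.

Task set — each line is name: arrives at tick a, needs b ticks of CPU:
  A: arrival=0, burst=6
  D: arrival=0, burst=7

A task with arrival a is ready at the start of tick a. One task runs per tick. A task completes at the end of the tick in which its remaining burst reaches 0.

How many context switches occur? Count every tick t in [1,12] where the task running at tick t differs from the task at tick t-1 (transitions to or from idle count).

t=0: queue=[A,D] q_used=0 → run A
t=1: queue=[A,D] q_used=1 → run A
t=2: queue=[A,D] q_used=2 → run A
t=3: queue=[A,D] q_used=3 → run A
t=4: queue=[D,A] q_used=0 → run D
t=5: queue=[D,A] q_used=1 → run D
t=6: queue=[D,A] q_used=2 → run D
t=7: queue=[D,A] q_used=3 → run D
t=8: queue=[A,D] q_used=0 → run A
t=9: queue=[A,D] q_used=1 → run A
t=10: queue=[D] q_used=0 → run D
t=11: queue=[D] q_used=1 → run D
t=12: queue=[D] q_used=2 → run D

context switches = 3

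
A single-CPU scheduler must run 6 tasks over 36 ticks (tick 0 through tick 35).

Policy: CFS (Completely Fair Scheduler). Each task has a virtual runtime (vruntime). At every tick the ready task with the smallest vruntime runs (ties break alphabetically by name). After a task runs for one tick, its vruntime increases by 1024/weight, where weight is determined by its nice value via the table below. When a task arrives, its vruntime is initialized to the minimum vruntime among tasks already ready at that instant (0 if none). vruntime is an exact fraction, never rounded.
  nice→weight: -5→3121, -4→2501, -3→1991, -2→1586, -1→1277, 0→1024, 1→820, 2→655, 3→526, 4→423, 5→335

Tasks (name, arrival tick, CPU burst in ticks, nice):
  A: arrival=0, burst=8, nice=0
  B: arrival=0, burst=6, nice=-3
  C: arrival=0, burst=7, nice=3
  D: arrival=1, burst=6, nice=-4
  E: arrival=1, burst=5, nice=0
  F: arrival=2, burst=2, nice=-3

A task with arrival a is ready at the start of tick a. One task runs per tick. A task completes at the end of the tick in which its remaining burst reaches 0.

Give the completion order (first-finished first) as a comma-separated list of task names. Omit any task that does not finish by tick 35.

completion order = F, D, B, E, A, C

t=0: vr[A=0 B=0 C=0] → run A
t=1: vr[A=1 B=0 C=0 D=0 E=0] → run B
t=2: vr[A=1 B=1024/1991 C=0 D=0 E=0 F=0] → run C
t=3: vr[A=1 B=1024/1991 C=512/263 D=0 E=0 F=0] → run D
t=4: vr[A=1 B=1024/1991 C=512/263 D=1024/2501 E=0 F=0] → run E
t=5: vr[A=1 B=1024/1991 C=512/263 D=1024/2501 E=1 F=0] → run F
t=6: vr[A=1 B=1024/1991 C=512/263 D=1024/2501 E=1 F=1024/1991] → run D
t=7: vr[A=1 B=1024/1991 C=512/263 D=2048/2501 E=1 F=1024/1991] → run B
t=8: vr[A=1 B=2048/1991 C=512/263 D=2048/2501 E=1 F=1024/1991] → run F
t=9: vr[A=1 B=2048/1991 C=512/263 D=2048/2501 E=1] → run D
t=10: vr[A=1 B=2048/1991 C=512/263 D=3072/2501 E=1] → run A
t=11: vr[A=2 B=2048/1991 C=512/263 D=3072/2501 E=1] → run E
t=12: vr[A=2 B=2048/1991 C=512/263 D=3072/2501 E=2] → run B
t=13: vr[A=2 B=3072/1991 C=512/263 D=3072/2501 E=2] → run D
t=14: vr[A=2 B=3072/1991 C=512/263 D=4096/2501 E=2] → run B
t=15: vr[A=2 B=4096/1991 C=512/263 D=4096/2501 E=2] → run D
t=16: vr[A=2 B=4096/1991 C=512/263 D=5120/2501 E=2] → run C
t=17: vr[A=2 B=4096/1991 C=1024/263 D=5120/2501 E=2] → run A
t=18: vr[A=3 B=4096/1991 C=1024/263 D=5120/2501 E=2] → run E
t=19: vr[A=3 B=4096/1991 C=1024/263 D=5120/2501 E=3] → run D
t=20: vr[A=3 B=4096/1991 C=1024/263 E=3] → run B
t=21: vr[A=3 B=5120/1991 C=1024/263 E=3] → run B
t=22: vr[A=3 C=1024/263 E=3] → run A
t=23: vr[A=4 C=1024/263 E=3] → run E
t=24: vr[A=4 C=1024/263 E=4] → run C
t=25: vr[A=4 C=1536/263 E=4] → run A
t=26: vr[A=5 C=1536/263 E=4] → run E
t=27: vr[A=5 C=1536/263] → run A
t=28: vr[A=6 C=1536/263] → run C
t=29: vr[A=6 C=2048/263] → run A
t=30: vr[A=7 C=2048/263] → run A
t=31: vr[C=2048/263] → run C
t=32: vr[C=2560/263] → run C
t=33: vr[C=3072/263] → run C
t=34: (idle)
t=35: (idle)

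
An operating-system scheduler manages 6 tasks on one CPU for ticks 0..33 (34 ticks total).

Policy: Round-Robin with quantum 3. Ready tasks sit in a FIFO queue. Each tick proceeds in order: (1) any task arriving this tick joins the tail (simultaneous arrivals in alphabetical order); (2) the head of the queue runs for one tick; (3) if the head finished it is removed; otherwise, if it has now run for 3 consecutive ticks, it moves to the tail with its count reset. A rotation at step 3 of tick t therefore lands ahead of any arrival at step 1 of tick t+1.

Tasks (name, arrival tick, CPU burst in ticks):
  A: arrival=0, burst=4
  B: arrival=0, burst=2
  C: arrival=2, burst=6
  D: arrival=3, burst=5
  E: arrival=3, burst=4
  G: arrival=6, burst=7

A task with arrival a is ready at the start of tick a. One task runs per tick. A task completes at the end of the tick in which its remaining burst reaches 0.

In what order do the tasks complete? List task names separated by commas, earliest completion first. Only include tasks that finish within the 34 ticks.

completion order = B, A, C, D, E, G

t=0: queue=[A,B] q_used=0 → run A
t=1: queue=[A,B] q_used=1 → run A
t=2: queue=[A,B,C] q_used=2 → run A
t=3: queue=[B,C,A,D,E] q_used=0 → run B
t=4: queue=[B,C,A,D,E] q_used=1 → run B
t=5: queue=[C,A,D,E] q_used=0 → run C
t=6: queue=[C,A,D,E,G] q_used=1 → run C
t=7: queue=[C,A,D,E,G] q_used=2 → run C
t=8: queue=[A,D,E,G,C] q_used=0 → run A
t=9: queue=[D,E,G,C] q_used=0 → run D
t=10: queue=[D,E,G,C] q_used=1 → run D
t=11: queue=[D,E,G,C] q_used=2 → run D
t=12: queue=[E,G,C,D] q_used=0 → run E
t=13: queue=[E,G,C,D] q_used=1 → run E
t=14: queue=[E,G,C,D] q_used=2 → run E
t=15: queue=[G,C,D,E] q_used=0 → run G
t=16: queue=[G,C,D,E] q_used=1 → run G
t=17: queue=[G,C,D,E] q_used=2 → run G
t=18: queue=[C,D,E,G] q_used=0 → run C
t=19: queue=[C,D,E,G] q_used=1 → run C
t=20: queue=[C,D,E,G] q_used=2 → run C
t=21: queue=[D,E,G] q_used=0 → run D
t=22: queue=[D,E,G] q_used=1 → run D
t=23: queue=[E,G] q_used=0 → run E
t=24: queue=[G] q_used=0 → run G
t=25: queue=[G] q_used=1 → run G
t=26: queue=[G] q_used=2 → run G
t=27: queue=[G] q_used=0 → run G
t=28: (idle)
t=29: (idle)
t=30: (idle)
t=31: (idle)
t=32: (idle)
t=33: (idle)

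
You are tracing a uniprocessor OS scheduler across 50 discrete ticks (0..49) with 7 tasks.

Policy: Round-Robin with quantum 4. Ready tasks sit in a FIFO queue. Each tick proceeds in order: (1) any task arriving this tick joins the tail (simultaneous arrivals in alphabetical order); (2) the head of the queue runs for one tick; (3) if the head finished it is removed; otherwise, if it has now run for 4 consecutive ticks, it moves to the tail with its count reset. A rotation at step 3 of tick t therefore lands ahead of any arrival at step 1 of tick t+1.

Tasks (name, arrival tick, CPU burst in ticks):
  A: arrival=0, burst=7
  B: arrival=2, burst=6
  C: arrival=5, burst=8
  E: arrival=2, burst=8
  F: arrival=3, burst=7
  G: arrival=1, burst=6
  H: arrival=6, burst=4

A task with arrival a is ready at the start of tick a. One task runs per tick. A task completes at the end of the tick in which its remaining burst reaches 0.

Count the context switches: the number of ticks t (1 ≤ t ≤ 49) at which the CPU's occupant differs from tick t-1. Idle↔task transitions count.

t=0: queue=[A] q_used=0 → run A
t=1: queue=[A,G] q_used=1 → run A
t=2: queue=[A,G,B,E] q_used=2 → run A
t=3: queue=[A,G,B,E,F] q_used=3 → run A
t=4: queue=[G,B,E,F,A] q_used=0 → run G
t=5: queue=[G,B,E,F,A,C] q_used=1 → run G
t=6: queue=[G,B,E,F,A,C,H] q_used=2 → run G
t=7: queue=[G,B,E,F,A,C,H] q_used=3 → run G
t=8: queue=[B,E,F,A,C,H,G] q_used=0 → run B
t=9: queue=[B,E,F,A,C,H,G] q_used=1 → run B
t=10: queue=[B,E,F,A,C,H,G] q_used=2 → run B
t=11: queue=[B,E,F,A,C,H,G] q_used=3 → run B
t=12: queue=[E,F,A,C,H,G,B] q_used=0 → run E
t=13: queue=[E,F,A,C,H,G,B] q_used=1 → run E
t=14: queue=[E,F,A,C,H,G,B] q_used=2 → run E
t=15: queue=[E,F,A,C,H,G,B] q_used=3 → run E
t=16: queue=[F,A,C,H,G,B,E] q_used=0 → run F
t=17: queue=[F,A,C,H,G,B,E] q_used=1 → run F
t=18: queue=[F,A,C,H,G,B,E] q_used=2 → run F
t=19: queue=[F,A,C,H,G,B,E] q_used=3 → run F
t=20: queue=[A,C,H,G,B,E,F] q_used=0 → run A
t=21: queue=[A,C,H,G,B,E,F] q_used=1 → run A
t=22: queue=[A,C,H,G,B,E,F] q_used=2 → run A
t=23: queue=[C,H,G,B,E,F] q_used=0 → run C
t=24: queue=[C,H,G,B,E,F] q_used=1 → run C
t=25: queue=[C,H,G,B,E,F] q_used=2 → run C
t=26: queue=[C,H,G,B,E,F] q_used=3 → run C
t=27: queue=[H,G,B,E,F,C] q_used=0 → run H
t=28: queue=[H,G,B,E,F,C] q_used=1 → run H
t=29: queue=[H,G,B,E,F,C] q_used=2 → run H
t=30: queue=[H,G,B,E,F,C] q_used=3 → run H
t=31: queue=[G,B,E,F,C] q_used=0 → run G
t=32: queue=[G,B,E,F,C] q_used=1 → run G
t=33: queue=[B,E,F,C] q_used=0 → run B
t=34: queue=[B,E,F,C] q_used=1 → run B
t=35: queue=[E,F,C] q_used=0 → run E
t=36: queue=[E,F,C] q_used=1 → run E
t=37: queue=[E,F,C] q_used=2 → run E
t=38: queue=[E,F,C] q_used=3 → run E
t=39: queue=[F,C] q_used=0 → run F
t=40: queue=[F,C] q_used=1 → run F
t=41: queue=[F,C] q_used=2 → run F
t=42: queue=[C] q_used=0 → run C
t=43: queue=[C] q_used=1 → run C
t=44: queue=[C] q_used=2 → run C
t=45: queue=[C] q_used=3 → run C
t=46: (idle)
t=47: (idle)
t=48: (idle)
t=49: (idle)

context switches = 13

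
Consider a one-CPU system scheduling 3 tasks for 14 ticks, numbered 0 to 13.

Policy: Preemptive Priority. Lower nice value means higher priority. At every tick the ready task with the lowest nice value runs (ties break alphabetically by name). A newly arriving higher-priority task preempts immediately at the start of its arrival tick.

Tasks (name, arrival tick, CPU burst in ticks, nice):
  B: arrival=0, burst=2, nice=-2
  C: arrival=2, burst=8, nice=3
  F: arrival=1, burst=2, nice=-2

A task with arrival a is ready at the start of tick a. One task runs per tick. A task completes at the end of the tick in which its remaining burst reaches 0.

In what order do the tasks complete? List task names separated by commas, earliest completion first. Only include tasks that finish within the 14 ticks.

t=0: ready={B} → run B
t=1: ready={B,F} → run B
t=2: ready={C,F} → run F
t=3: ready={C,F} → run F
t=4: ready={C} → run C
t=5: ready={C} → run C
t=6: ready={C} → run C
t=7: ready={C} → run C
t=8: ready={C} → run C
t=9: ready={C} → run C
t=10: ready={C} → run C
t=11: ready={C} → run C
t=12: (idle)
t=13: (idle)

completion order = B, F, C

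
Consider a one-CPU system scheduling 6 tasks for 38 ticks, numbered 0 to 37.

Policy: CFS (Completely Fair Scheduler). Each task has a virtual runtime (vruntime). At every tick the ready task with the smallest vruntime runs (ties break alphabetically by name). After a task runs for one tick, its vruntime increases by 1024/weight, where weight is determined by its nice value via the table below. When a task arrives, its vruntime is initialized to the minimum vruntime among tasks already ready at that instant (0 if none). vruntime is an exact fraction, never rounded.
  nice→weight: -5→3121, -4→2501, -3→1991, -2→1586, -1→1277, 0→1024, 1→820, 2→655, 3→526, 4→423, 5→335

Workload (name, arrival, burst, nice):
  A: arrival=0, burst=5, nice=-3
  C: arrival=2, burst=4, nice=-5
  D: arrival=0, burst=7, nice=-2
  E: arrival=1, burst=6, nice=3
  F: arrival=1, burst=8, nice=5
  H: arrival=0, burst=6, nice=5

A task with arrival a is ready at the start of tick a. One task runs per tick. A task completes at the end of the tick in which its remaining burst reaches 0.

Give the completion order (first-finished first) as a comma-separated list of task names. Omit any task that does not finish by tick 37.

completion order = C, A, D, E, H, F

t=0: vr[A=0 D=0 H=0] → run A
t=1: vr[A=1024/1991 D=0 E=0 F=0 H=0] → run D
t=2: vr[A=1024/1991 C=0 D=512/793 E=0 F=0 H=0] → run C
t=3: vr[A=1024/1991 C=1024/3121 D=512/793 E=0 F=0 H=0] → run E
t=4: vr[A=1024/1991 C=1024/3121 D=512/793 E=512/263 F=0 H=0] → run F
t=5: vr[A=1024/1991 C=1024/3121 D=512/793 E=512/263 F=1024/335 H=0] → run H
t=6: vr[A=1024/1991 C=1024/3121 D=512/793 E=512/263 F=1024/335 H=1024/335] → run C
t=7: vr[A=1024/1991 C=2048/3121 D=512/793 E=512/263 F=1024/335 H=1024/335] → run A
t=8: vr[A=2048/1991 C=2048/3121 D=512/793 E=512/263 F=1024/335 H=1024/335] → run D
t=9: vr[A=2048/1991 C=2048/3121 D=1024/793 E=512/263 F=1024/335 H=1024/335] → run C
t=10: vr[A=2048/1991 C=3072/3121 D=1024/793 E=512/263 F=1024/335 H=1024/335] → run C
t=11: vr[A=2048/1991 D=1024/793 E=512/263 F=1024/335 H=1024/335] → run A
t=12: vr[A=3072/1991 D=1024/793 E=512/263 F=1024/335 H=1024/335] → run D
t=13: vr[A=3072/1991 D=1536/793 E=512/263 F=1024/335 H=1024/335] → run A
t=14: vr[A=4096/1991 D=1536/793 E=512/263 F=1024/335 H=1024/335] → run D
t=15: vr[A=4096/1991 D=2048/793 E=512/263 F=1024/335 H=1024/335] → run E
t=16: vr[A=4096/1991 D=2048/793 E=1024/263 F=1024/335 H=1024/335] → run A
t=17: vr[D=2048/793 E=1024/263 F=1024/335 H=1024/335] → run D
t=18: vr[D=2560/793 E=1024/263 F=1024/335 H=1024/335] → run F
t=19: vr[D=2560/793 E=1024/263 F=2048/335 H=1024/335] → run H
t=20: vr[D=2560/793 E=1024/263 F=2048/335 H=2048/335] → run D
t=21: vr[D=3072/793 E=1024/263 F=2048/335 H=2048/335] → run D
t=22: vr[E=1024/263 F=2048/335 H=2048/335] → run E
t=23: vr[E=1536/263 F=2048/335 H=2048/335] → run E
t=24: vr[E=2048/263 F=2048/335 H=2048/335] → run F
t=25: vr[E=2048/263 F=3072/335 H=2048/335] → run H
t=26: vr[E=2048/263 F=3072/335 H=3072/335] → run E
t=27: vr[E=2560/263 F=3072/335 H=3072/335] → run F
t=28: vr[E=2560/263 F=4096/335 H=3072/335] → run H
t=29: vr[E=2560/263 F=4096/335 H=4096/335] → run E
t=30: vr[F=4096/335 H=4096/335] → run F
t=31: vr[F=1024/67 H=4096/335] → run H
t=32: vr[F=1024/67 H=1024/67] → run F
t=33: vr[F=6144/335 H=1024/67] → run H
t=34: vr[F=6144/335] → run F
t=35: vr[F=7168/335] → run F
t=36: (idle)
t=37: (idle)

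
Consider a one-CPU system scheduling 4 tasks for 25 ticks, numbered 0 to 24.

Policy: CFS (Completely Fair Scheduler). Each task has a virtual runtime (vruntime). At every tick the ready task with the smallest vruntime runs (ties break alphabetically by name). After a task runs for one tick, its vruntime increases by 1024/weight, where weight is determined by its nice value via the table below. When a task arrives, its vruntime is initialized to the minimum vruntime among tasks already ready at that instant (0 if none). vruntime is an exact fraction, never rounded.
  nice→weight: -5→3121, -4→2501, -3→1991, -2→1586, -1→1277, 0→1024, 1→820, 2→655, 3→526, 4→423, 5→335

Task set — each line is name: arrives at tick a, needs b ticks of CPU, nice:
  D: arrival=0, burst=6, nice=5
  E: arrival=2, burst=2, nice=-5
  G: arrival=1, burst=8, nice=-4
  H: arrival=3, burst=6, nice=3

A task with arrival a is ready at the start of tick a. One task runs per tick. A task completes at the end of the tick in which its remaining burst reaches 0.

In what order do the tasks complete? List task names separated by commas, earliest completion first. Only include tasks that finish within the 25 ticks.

t=0: vr[D=0] → run D
t=1: vr[D=1024/335 G=1024/335] → run D
t=2: vr[D=2048/335 E=1024/335 G=1024/335] → run E
t=3: vr[D=2048/335 E=3538944/1045535 G=1024/335 H=1024/335] → run G
t=4: vr[D=2048/335 E=3538944/1045535 G=2904064/837835 H=1024/335] → run H
t=5: vr[D=2048/335 E=3538944/1045535 G=2904064/837835 H=440832/88105] → run E
t=6: vr[D=2048/335 G=2904064/837835 H=440832/88105] → run G
t=7: vr[D=2048/335 G=3247104/837835 H=440832/88105] → run G
t=8: vr[D=2048/335 G=3590144/837835 H=440832/88105] → run G
t=9: vr[D=2048/335 G=3933184/837835 H=440832/88105] → run G
t=10: vr[D=2048/335 G=4276224/837835 H=440832/88105] → run H
t=11: vr[D=2048/335 G=4276224/837835 H=612352/88105] → run G
t=12: vr[D=2048/335 G=4619264/837835 H=612352/88105] → run G
t=13: vr[D=2048/335 G=4962304/837835 H=612352/88105] → run G
t=14: vr[D=2048/335 H=612352/88105] → run D
t=15: vr[D=3072/335 H=612352/88105] → run H
t=16: vr[D=3072/335 H=783872/88105] → run H
t=17: vr[D=3072/335 H=955392/88105] → run D
t=18: vr[D=4096/335 H=955392/88105] → run H
t=19: vr[D=4096/335 H=1126912/88105] → run D
t=20: vr[D=1024/67 H=1126912/88105] → run H
t=21: vr[D=1024/67] → run D
t=22: (idle)
t=23: (idle)
t=24: (idle)

completion order = E, G, H, D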